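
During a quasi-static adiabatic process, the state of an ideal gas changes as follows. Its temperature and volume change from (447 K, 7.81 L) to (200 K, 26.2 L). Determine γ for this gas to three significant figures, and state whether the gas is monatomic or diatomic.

γ ≈ 1.66; monatomic

TV^(γ−1) = const ⇒ γ − 1 = ln(T₂/T₁) / ln(V₁/V₂).
γ = 1 + ln(200/447) / ln(7.81/26.2) = 1.664.
γ ≈ 1.66 is close to 5/3, so the gas is monatomic.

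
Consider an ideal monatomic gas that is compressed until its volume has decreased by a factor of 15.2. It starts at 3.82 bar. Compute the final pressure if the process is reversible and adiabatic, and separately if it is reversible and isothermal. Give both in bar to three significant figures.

adiabatic: 356 bar; isothermal: 58.1 bar

For a monatomic ideal gas γ = 5/3.
Isothermal: P₂ = P₁(V₁/V₂) = 3.82×15.2 = 58.06 bar.
Adiabatic: P₂ = P₁(V₁/V₂)^γ = 3.82×15.2^(5/3) = 356.3 bar.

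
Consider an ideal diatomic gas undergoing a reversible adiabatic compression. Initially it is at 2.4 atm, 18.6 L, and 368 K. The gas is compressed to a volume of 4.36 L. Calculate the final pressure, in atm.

P₂ ≈ 18.3 atm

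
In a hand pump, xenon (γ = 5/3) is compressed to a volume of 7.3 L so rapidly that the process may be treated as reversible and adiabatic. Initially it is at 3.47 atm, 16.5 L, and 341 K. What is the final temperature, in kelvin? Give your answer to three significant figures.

Adiabatic: T₁V₁^(γ−1) = T₂V₂^(γ−1) ⇒ T₂ = T₁ (V₁/V₂)^(γ−1).
T₂ = 341 × (16.5/7.3)^(2/3) = 587.3 K.

T₂ ≈ 587 K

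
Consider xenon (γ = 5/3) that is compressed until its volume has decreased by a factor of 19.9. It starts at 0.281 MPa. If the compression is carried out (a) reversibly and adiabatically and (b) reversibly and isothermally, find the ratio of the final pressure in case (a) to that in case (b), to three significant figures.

P_adiabatic / P_isothermal ≈ 7.34

Isothermal: P_b = P₁(V₁/V₂) = 0.281×19.9.
Adiabatic: P_a = P₁(V₁/V₂)^γ = 0.281×19.9^(5/3).
P_a/P_b = (V₁/V₂)^(γ−1) = 19.9^(2/3) = 7.343.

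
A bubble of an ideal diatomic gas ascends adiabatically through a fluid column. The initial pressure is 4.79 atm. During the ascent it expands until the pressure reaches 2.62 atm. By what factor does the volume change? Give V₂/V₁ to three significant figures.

V₂/V₁ ≈ 1.54

From PV^γ = const, V₂/V₁ = (P₁/P₂)^(1/γ).
For a diatomic ideal gas γ = 7/5.
V₂/V₁ = (4.79/2.62)^(5/7) = 1.539.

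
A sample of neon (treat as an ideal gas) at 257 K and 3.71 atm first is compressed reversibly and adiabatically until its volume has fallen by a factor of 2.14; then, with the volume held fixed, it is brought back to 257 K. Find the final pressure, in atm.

For a monatomic ideal gas γ = 5/3.
Adiabatic step (PV^γ = const): P₂ = 3.71×2.14^(5/3) = 13.18 atm; T₂ = 257×2.14^(2/3) = 426.8 K.
Isochoric: P₃ = P₂(T₃/T₂) = 13.18 × (257/426.8) = 7.939 atm.

P₃ ≈ 7.94 atm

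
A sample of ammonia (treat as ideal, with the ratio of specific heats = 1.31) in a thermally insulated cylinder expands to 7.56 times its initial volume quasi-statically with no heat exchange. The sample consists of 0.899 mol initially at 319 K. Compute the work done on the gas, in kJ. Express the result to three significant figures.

W ≈ -3.58 kJ

Adiabatic: T₁V₁^(γ−1) = T₂V₂^(γ−1) ⇒ T₂ = T₁ (V₁/V₂)^(γ−1).
T₂ = 319 × (1/7.56)^(0.31) = 170.4 K.
Q = 0, so ΔU = W_on_gas = nCᵥΔT with Cᵥ = R/(γ−1) = 26.82 J/(mol·K).
ΔU = 0.899 × 26.82 × (170.4 − 319) = -3583 J.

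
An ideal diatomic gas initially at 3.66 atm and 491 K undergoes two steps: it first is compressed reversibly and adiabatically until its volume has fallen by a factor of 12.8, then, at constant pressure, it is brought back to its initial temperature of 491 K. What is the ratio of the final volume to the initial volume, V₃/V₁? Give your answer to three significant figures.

For a diatomic ideal gas γ = 7/5.
Adiabatic step: V₂/V₁ = 0.07812; T₂ = T₁·12.8^(2/5) = 1361 K.
Isobaric step: V₃/V₂ = T₃/T₂ = 491/1361.
V₃/V₁ = (V₂/V₁)(V₃/V₂) = 0.07812 × (491/1361) = 0.02818.

V₃/V₁ ≈ 0.0282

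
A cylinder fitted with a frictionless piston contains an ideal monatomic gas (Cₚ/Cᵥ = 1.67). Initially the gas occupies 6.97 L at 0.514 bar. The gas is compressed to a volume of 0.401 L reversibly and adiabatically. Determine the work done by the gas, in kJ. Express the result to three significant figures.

P₂ = P₁(V₁/V₂)^γ = 0.514×(6.97/0.401)^(1.67) = 60.52 bar.
For a reversible adiabat, W_by_gas = (P₁V₁ − P₂V₂)/(γ−1).
W_by = (51400×0.00697 − 6.052×10^6×0.000401) / (0.67) = -3088 J.

W ≈ -3.09 kJ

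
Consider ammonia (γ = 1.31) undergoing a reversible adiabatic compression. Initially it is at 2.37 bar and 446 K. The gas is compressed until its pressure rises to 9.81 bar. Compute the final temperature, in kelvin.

Adiabatic: T₂/T₁ = (P₂/P₁)^((γ−1)/γ).
T₂ = 446 × (9.81/2.37)^(0.237) = 624.2 K.

T₂ ≈ 624 K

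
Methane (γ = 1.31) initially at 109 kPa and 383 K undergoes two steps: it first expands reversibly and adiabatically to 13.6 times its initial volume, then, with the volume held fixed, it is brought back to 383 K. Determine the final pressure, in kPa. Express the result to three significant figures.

P₃ ≈ 8.01 kPa

Adiabatic step (PV^γ = const): P₂ = 109×(1/13.6)^(1.31) = 3.569 kPa; T₂ = 383×(1/13.6)^(0.31) = 170.5 K.
Isochoric: P₃ = P₂(T₃/T₂) = 3.569 × (383/170.5) = 8.015 kPa.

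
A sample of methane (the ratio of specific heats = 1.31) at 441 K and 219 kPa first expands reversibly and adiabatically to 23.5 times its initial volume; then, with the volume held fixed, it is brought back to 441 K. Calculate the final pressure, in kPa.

Adiabatic step (PV^γ = const): P₂ = 219×(1/23.5)^(1.31) = 3.502 kPa; T₂ = 441×(1/23.5)^(0.31) = 165.7 K.
Isochoric: P₃ = P₂(T₃/T₂) = 3.502 × (441/165.7) = 9.319 kPa.

P₃ ≈ 9.32 kPa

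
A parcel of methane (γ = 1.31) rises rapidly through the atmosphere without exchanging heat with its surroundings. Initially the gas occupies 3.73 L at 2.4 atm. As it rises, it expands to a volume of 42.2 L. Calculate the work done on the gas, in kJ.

W ≈ -1.55 kJ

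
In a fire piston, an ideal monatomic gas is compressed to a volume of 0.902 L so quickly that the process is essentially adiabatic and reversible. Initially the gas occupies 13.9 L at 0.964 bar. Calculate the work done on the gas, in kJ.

γ = 5/3 for a monatomic ideal gas.
P₂ = P₁(V₁/V₂)^γ = 0.964×(13.9/0.902)^(5/3) = 91.99 bar.
For a reversible adiabat, W_by_gas = (P₁V₁ − P₂V₂)/(γ−1).
W_by = (96400×0.0139 − 9.199×10^6×0.000902) / (2/3) = -10440 J.
W_on_gas = −W_by = 10440 J.

W ≈ 10.4 kJ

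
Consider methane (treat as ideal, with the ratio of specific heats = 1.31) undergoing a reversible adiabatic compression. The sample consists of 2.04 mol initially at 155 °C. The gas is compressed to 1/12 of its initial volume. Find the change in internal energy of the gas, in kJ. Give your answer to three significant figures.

ΔU ≈ 27.2 kJ

Adiabatic: T₁V₁^(γ−1) = T₂V₂^(γ−1) ⇒ T₂ = T₁ (V₁/V₂)^(γ−1).
T₁ = 155 °C = 428.1 K.
T₂ = 428.1 × 12^(0.31) = 925 K.
Q = 0, so ΔU = W_on_gas = nCᵥΔT with Cᵥ = R/(γ−1) = 26.82 J/(mol·K).
ΔU = 2.04 × 26.82 × (925 − 428.1) = 27180 J.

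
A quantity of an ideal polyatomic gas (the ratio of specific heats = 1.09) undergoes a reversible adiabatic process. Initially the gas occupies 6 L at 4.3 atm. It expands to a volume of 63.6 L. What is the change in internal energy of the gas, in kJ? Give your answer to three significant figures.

ΔU ≈ -5.56 kJ

P₂ = P₁(V₁/V₂)^γ = 4.3×(6/63.6)^(1.09) = 0.328 atm.
For a reversible adiabat, W_by_gas = (P₁V₁ − P₂V₂)/(γ−1).
W_by = (435700×0.006 − 33240×0.0636) / (0.09) = 5560 J.
Q = 0 ⇒ ΔU = −W_by = -5560 J.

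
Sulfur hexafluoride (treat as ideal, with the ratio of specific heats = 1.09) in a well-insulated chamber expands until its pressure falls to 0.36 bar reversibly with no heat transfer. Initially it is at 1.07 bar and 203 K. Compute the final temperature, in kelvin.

T₂ ≈ 186 K

Adiabatic: T₂/T₁ = (P₂/P₁)^((γ−1)/γ).
T₂ = 203 × (0.36/1.07)^(0.0826) = 185.5 K.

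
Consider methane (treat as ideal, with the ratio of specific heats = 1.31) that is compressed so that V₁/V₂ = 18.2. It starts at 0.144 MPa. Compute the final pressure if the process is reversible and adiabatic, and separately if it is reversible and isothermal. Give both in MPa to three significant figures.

adiabatic: 6.44 MPa; isothermal: 2.62 MPa

Isothermal: P₂ = P₁(V₁/V₂) = 0.144×18.2 = 2.621 MPa.
Adiabatic: P₂ = P₁(V₁/V₂)^γ = 0.144×18.2^(1.31) = 6.443 MPa.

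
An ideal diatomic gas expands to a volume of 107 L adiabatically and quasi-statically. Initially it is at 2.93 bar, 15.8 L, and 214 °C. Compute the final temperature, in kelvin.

T₂ ≈ 227 K

For a reversible adiabat TV^(γ−1) is constant, so T₂ = T₁ (V₁/V₂)^(γ−1).
γ = 7/5 for a diatomic ideal gas.
T₁ = 214 °C = 487.1 K.
T₂ = 487.1 × (15.8/107)^(2/5) = 226.7 K.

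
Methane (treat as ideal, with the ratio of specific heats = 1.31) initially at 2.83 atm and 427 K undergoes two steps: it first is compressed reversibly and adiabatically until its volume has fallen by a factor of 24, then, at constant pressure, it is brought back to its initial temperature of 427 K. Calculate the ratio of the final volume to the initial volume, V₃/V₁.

Adiabatic step: V₂/V₁ = 0.04167; T₂ = T₁·24^(0.31) = 1144 K.
Isobaric step: V₃/V₂ = T₃/T₂ = 427/1144.
V₃/V₁ = (V₂/V₁)(V₃/V₂) = 0.04167 × (427/1144) = 0.01556.

V₃/V₁ ≈ 0.0156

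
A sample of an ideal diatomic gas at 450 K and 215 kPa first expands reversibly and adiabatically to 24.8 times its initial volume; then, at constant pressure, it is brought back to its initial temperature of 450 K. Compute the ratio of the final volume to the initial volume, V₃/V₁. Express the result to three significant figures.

V₃/V₁ ≈ 89.6

For a diatomic ideal gas γ = 7/5.
Adiabatic step: V₂/V₁ = 24.8; T₂ = T₁·(1/24.8)^(2/5) = 124.6 K.
Isobaric step: V₃/V₂ = T₃/T₂ = 450/124.6.
V₃/V₁ = (V₂/V₁)(V₃/V₂) = 24.8 × (450/124.6) = 89.58.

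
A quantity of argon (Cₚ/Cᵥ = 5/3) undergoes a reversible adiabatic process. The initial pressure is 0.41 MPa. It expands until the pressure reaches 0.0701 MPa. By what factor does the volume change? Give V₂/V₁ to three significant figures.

From PV^γ = const, V₂/V₁ = (P₁/P₂)^(1/γ).
V₂/V₁ = (0.41/0.0701)^(3/5) = 2.886.

V₂/V₁ ≈ 2.89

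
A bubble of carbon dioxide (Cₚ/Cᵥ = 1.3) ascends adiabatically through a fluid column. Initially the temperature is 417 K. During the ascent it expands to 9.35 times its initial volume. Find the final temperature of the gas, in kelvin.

Adiabatic: T₁V₁^(γ−1) = T₂V₂^(γ−1) ⇒ T₂ = T₁ (V₁/V₂)^(γ−1).
T₂ = 417 × (1/9.35)^(0.3) = 213.3 K.

T₂ ≈ 213 K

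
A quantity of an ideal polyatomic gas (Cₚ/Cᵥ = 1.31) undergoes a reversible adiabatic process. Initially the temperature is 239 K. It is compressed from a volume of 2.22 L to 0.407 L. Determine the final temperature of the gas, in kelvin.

T₂ ≈ 404 K

Adiabatic: T₁V₁^(γ−1) = T₂V₂^(γ−1) ⇒ T₂ = T₁ (V₁/V₂)^(γ−1).
T₂ = 239 × (2.22/0.407)^(0.31) = 404.4 K.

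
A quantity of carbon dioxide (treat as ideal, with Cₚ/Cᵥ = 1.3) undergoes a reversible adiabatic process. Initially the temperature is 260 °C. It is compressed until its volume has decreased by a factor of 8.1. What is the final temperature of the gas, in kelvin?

For a reversible adiabat TV^(γ−1) is constant, so T₂ = T₁ (V₁/V₂)^(γ−1).
T₁ = 260 °C = 533.1 K.
T₂ = 533.1 × 8.1^(0.3) = 998.6 K.

T₂ ≈ 999 K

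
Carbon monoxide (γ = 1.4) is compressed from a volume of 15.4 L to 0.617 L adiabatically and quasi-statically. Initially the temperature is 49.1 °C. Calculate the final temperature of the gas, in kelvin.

Adiabatic: T₁V₁^(γ−1) = T₂V₂^(γ−1) ⇒ T₂ = T₁ (V₁/V₂)^(γ−1).
T₁ = 49.1 °C = 322.2 K.
T₂ = 322.2 × (15.4/0.617)^(0.4) = 1167 K.

T₂ ≈ 1170 K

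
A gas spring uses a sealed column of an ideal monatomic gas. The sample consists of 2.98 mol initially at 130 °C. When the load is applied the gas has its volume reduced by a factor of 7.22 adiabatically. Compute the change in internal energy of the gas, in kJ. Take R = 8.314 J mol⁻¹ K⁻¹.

Adiabatic: T₁V₁^(γ−1) = T₂V₂^(γ−1) ⇒ T₂ = T₁ (V₁/V₂)^(γ−1).
γ = 5/3 for a monatomic ideal gas, so γ−1 = 2/3.
T₁ = 130 °C = 403.1 K.
T₂ = 403.1 × 7.22^(2/3) = 1506 K.
Q = 0, so ΔU = W_on_gas = nCᵥΔT with Cᵥ = R/(γ−1) = 12.47 J/(mol·K).
ΔU = 2.98 × 12.47 × (1506 − 403.1) = 40990 J.

ΔU ≈ 41.0 kJ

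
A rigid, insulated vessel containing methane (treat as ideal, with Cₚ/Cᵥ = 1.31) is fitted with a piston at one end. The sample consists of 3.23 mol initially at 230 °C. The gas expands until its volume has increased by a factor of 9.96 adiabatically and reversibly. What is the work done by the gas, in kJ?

W ≈ 22.2 kJ

For a reversible adiabat TV^(γ−1) is constant, so T₂ = T₁ (V₁/V₂)^(γ−1).
T₁ = 230 °C = 503.1 K.
T₂ = 503.1 × (1/9.96)^(0.31) = 246.7 K.
Q = 0, so ΔU = W_on_gas = nCᵥΔT with Cᵥ = R/(γ−1) = 26.82 J/(mol·K).
ΔU = 3.23 × 26.82 × (246.7 − 503.1) = -22210 J.
Work done by the gas = −ΔU = 22210 J.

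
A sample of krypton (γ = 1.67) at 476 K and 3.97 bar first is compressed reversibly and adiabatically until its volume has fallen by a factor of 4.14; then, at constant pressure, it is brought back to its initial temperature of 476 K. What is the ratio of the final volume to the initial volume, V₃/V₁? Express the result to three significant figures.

Adiabatic step: V₂/V₁ = 0.2415; T₂ = T₁·4.14^(0.67) = 1233 K.
Isobaric step: V₃/V₂ = T₃/T₂ = 476/1233.
V₃/V₁ = (V₂/V₁)(V₃/V₂) = 0.2415 × (476/1233) = 0.09324.

V₃/V₁ ≈ 0.0932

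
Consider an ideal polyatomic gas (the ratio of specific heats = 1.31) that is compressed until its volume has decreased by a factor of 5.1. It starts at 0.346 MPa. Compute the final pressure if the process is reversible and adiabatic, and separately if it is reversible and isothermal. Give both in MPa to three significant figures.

adiabatic: 2.92 MPa; isothermal: 1.76 MPa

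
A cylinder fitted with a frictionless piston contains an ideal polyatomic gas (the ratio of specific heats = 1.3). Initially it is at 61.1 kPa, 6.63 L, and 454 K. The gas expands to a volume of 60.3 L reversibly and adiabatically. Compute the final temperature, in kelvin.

T₂ ≈ 234 K

Adiabatic: T₁V₁^(γ−1) = T₂V₂^(γ−1) ⇒ T₂ = T₁ (V₁/V₂)^(γ−1).
T₂ = 454 × (6.63/60.3)^(0.3) = 234.1 K.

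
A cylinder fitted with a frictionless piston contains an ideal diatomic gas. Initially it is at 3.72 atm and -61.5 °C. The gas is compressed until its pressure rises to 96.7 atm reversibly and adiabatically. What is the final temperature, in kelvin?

Along an adiabat T P^((1−γ)/γ) is constant, so T₂ = T₁ (P₂/P₁)^((γ−1)/γ).
For a diatomic ideal gas γ = 7/5, so (γ−1)/γ = 2/7.
T₁ = -61.5 °C = 211.6 K.
T₂ = 211.6 × (96.7/3.72)^(2/7) = 536.9 K.

T₂ ≈ 537 K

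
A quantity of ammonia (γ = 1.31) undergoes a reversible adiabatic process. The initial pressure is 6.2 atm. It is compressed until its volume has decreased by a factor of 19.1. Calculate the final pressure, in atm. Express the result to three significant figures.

Since PV^γ is constant along a reversible adiabat, P₂ = P₁ (V₁/V₂)^γ.
P₂ = 6.2 × 19.1^(1.31) = 295.5 atm.

P₂ ≈ 295 atm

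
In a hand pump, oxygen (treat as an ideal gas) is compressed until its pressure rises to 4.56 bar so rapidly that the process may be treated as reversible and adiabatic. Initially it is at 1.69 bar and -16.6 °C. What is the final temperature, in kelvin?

Along an adiabat T P^((1−γ)/γ) is constant, so T₂ = T₁ (P₂/P₁)^((γ−1)/γ).
For a diatomic ideal gas γ = 7/5, so (γ−1)/γ = 2/7.
T₁ = -16.6 °C = 256.5 K.
T₂ = 256.5 × (4.56/1.69)^(2/7) = 340.7 K.

T₂ ≈ 341 K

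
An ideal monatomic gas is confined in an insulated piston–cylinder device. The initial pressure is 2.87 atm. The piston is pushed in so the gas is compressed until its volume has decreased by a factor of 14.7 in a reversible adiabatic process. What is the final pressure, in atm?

Adiabatic: P₁V₁^γ = P₂V₂^γ ⇒ P₂ = P₁ (V₁/V₂)^γ.
For a monatomic ideal gas γ = 5/3.
P₂ = 2.87 × 14.7^(5/3) = 253.2 atm.

P₂ ≈ 253 atm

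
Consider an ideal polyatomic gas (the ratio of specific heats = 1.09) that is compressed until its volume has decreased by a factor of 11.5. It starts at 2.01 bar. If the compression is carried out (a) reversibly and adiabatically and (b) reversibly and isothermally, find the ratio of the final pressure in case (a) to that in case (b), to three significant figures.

Isothermal: P_b = P₁(V₁/V₂) = 2.01×11.5.
Adiabatic: P_a = P₁(V₁/V₂)^γ = 2.01×11.5^(1.09).
P_a/P_b = (V₁/V₂)^(γ−1) = 11.5^(0.09) = 1.246.

P_adiabatic / P_isothermal ≈ 1.25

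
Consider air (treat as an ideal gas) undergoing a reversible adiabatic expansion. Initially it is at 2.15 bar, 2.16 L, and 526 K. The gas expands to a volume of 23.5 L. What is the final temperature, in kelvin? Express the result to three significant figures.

T₂ ≈ 202 K

For a reversible adiabat TV^(γ−1) is constant, so T₂ = T₁ (V₁/V₂)^(γ−1).
γ = 7/5 for a diatomic ideal gas.
T₂ = 526 × (2.16/23.5)^(2/5) = 202.5 K.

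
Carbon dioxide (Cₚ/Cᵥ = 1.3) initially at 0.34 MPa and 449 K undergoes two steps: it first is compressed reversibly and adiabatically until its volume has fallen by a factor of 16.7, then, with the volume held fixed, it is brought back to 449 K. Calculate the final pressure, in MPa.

P₃ ≈ 5.68 MPa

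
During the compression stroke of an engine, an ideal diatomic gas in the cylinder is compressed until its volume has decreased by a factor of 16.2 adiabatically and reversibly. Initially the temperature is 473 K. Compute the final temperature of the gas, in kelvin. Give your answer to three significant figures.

T₂ ≈ 1440 K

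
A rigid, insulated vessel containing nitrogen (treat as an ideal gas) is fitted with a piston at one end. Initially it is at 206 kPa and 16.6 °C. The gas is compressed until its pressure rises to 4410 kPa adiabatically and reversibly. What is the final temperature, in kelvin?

Along an adiabat T P^((1−γ)/γ) is constant, so T₂ = T₁ (P₂/P₁)^((γ−1)/γ).
For a diatomic ideal gas γ = 7/5, so (γ−1)/γ = 2/7.
T₁ = 16.6 °C = 289.8 K.
T₂ = 289.8 × (4410/206)^(2/7) = 695.3 K.

T₂ ≈ 695 K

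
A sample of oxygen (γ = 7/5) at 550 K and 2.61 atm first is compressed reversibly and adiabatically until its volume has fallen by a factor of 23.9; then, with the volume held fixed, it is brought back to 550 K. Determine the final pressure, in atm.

P₃ ≈ 62.4 atm

Adiabatic step (PV^γ = const): P₂ = 2.61×23.9^(7/5) = 222 atm; T₂ = 550×23.9^(2/5) = 1958 K.
Isochoric: P₃ = P₂(T₃/T₂) = 222 × (550/1958) = 62.38 atm.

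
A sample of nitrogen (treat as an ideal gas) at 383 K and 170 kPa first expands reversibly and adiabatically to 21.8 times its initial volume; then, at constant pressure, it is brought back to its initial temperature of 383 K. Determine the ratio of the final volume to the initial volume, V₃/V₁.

V₃/V₁ ≈ 74.8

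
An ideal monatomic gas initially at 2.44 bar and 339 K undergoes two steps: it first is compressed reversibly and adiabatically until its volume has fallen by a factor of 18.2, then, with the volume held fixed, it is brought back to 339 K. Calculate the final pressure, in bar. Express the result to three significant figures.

P₃ ≈ 44.4 bar

For a monatomic ideal gas γ = 5/3.
Adiabatic step (PV^γ = const): P₂ = 2.44×18.2^(5/3) = 307.3 bar; T₂ = 339×18.2^(2/3) = 2346 K.
Isochoric: P₃ = P₂(T₃/T₂) = 307.3 × (339/2346) = 44.41 bar.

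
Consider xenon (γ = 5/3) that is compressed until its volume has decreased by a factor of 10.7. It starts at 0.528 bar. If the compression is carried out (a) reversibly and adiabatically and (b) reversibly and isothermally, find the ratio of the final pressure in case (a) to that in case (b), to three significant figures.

P_adiabatic / P_isothermal ≈ 4.86

Isothermal: P_b = P₁(V₁/V₂) = 0.528×10.7.
Adiabatic: P_a = P₁(V₁/V₂)^γ = 0.528×10.7^(5/3).
P_a/P_b = (V₁/V₂)^(γ−1) = 10.7^(2/3) = 4.856.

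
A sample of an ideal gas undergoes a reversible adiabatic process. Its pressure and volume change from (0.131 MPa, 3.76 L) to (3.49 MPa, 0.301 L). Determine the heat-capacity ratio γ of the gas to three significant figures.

PV^γ = const ⇒ γ = ln(P₂/P₁) / ln(V₁/V₂).
γ = ln(3.49/0.131) / ln(3.76/0.301) = 1.3.

γ ≈ 1.30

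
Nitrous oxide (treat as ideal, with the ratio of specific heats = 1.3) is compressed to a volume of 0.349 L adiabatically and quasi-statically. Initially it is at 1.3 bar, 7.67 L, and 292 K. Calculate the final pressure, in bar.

P₂ ≈ 72.2 bar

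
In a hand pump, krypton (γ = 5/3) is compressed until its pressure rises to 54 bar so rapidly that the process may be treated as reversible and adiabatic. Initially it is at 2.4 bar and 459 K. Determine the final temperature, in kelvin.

T₂ ≈ 1590 K

Along an adiabat T P^((1−γ)/γ) is constant, so T₂ = T₁ (P₂/P₁)^((γ−1)/γ).
T₂ = 459 × (54/2.4)^(2/5) = 1595 K.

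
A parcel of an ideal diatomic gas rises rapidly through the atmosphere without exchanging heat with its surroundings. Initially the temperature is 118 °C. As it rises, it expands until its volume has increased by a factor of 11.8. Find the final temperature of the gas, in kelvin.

T₂ ≈ 146 K

For a reversible adiabat TV^(γ−1) is constant, so T₂ = T₁ (V₁/V₂)^(γ−1).
For a diatomic ideal gas γ = 7/5, so γ−1 = 2/5.
T₁ = 118 °C = 391.1 K.
T₂ = 391.1 × (1/11.8)^(2/5) = 145.7 K.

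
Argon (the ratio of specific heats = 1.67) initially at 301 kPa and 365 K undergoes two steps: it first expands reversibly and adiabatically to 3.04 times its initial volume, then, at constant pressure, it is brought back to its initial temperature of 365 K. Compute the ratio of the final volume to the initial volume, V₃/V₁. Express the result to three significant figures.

Adiabatic step: V₂/V₁ = 3.04; T₂ = T₁·(1/3.04)^(0.67) = 173.3 K.
Isobaric step: V₃/V₂ = T₃/T₂ = 365/173.3.
V₃/V₁ = (V₂/V₁)(V₃/V₂) = 3.04 × (365/173.3) = 6.403.

V₃/V₁ ≈ 6.40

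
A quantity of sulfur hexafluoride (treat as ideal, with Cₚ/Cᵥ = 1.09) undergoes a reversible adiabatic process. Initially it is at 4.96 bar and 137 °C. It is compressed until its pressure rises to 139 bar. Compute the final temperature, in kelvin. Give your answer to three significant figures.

T₂ ≈ 540 K

Adiabatic: T₂/T₁ = (P₂/P₁)^((γ−1)/γ).
T₁ = 137 °C = 410.1 K.
T₂ = 410.1 × (139/4.96)^(0.0826) = 540.1 K.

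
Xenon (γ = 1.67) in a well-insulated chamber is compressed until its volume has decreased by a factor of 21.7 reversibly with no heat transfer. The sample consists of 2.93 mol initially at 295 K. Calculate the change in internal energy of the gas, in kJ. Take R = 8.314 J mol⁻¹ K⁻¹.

ΔU ≈ 73.6 kJ

For a reversible adiabat TV^(γ−1) is constant, so T₂ = T₁ (V₁/V₂)^(γ−1).
T₂ = 295 × 21.7^(0.67) = 2319 K.
Q = 0, so ΔU = W_on_gas = nCᵥΔT with Cᵥ = R/(γ−1) = 12.41 J/(mol·K).
ΔU = 2.93 × 12.41 × (2319 − 295) = 73580 J.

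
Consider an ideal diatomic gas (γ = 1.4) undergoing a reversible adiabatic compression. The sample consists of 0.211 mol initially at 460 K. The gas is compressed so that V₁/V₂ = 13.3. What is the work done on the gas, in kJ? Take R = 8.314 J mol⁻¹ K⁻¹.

For a reversible adiabat TV^(γ−1) is constant, so T₂ = T₁ (V₁/V₂)^(γ−1).
T₂ = 460 × 13.3^(0.4) = 1295 K.
Q = 0, so ΔU = W_on_gas = nCᵥΔT with Cᵥ = R/(γ−1) = 20.79 J/(mol·K).
ΔU = 0.211 × 20.79 × (1295 − 460) = 3662 J.

W ≈ 3.66 kJ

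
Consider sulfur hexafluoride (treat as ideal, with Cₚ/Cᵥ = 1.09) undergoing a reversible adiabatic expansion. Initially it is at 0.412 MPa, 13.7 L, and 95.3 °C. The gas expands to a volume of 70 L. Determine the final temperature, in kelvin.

T₂ ≈ 318 K

For a reversible adiabat TV^(γ−1) is constant, so T₂ = T₁ (V₁/V₂)^(γ−1).
T₁ = 95.3 °C = 368.4 K.
T₂ = 368.4 × (13.7/70)^(0.09) = 318.1 K.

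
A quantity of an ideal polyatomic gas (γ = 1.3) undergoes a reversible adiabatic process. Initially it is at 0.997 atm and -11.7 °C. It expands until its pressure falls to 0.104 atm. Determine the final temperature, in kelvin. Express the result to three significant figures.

Along an adiabat T P^((1−γ)/γ) is constant, so T₂ = T₁ (P₂/P₁)^((γ−1)/γ).
T₁ = -11.7 °C = 261.4 K.
T₂ = 261.4 × (0.104/0.997)^(0.231) = 155.2 K.

T₂ ≈ 155 K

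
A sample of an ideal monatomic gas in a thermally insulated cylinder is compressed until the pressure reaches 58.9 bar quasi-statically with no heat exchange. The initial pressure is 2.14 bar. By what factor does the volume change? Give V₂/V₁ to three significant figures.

V₂/V₁ ≈ 0.137

From PV^γ = const, V₂/V₁ = (P₁/P₂)^(1/γ).
For a monatomic ideal gas γ = 5/3.
V₂/V₁ = (2.14/58.9)^(3/5) = 0.1368.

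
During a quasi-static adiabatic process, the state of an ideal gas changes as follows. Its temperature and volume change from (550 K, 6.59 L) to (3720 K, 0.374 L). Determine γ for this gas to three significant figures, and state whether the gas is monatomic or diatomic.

γ ≈ 1.67; monatomic

TV^(γ−1) = const ⇒ γ − 1 = ln(T₂/T₁) / ln(V₁/V₂).
γ = 1 + ln(3720/550) / ln(6.59/0.374) = 1.666.
γ ≈ 1.67 is close to 5/3, so the gas is monatomic.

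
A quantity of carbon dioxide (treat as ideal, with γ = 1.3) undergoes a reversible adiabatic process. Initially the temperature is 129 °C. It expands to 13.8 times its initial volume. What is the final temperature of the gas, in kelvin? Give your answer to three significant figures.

T₂ ≈ 183 K

For a reversible adiabat TV^(γ−1) is constant, so T₂ = T₁ (V₁/V₂)^(γ−1).
T₁ = 129 °C = 402.1 K.
T₂ = 402.1 × (1/13.8)^(0.3) = 183 K.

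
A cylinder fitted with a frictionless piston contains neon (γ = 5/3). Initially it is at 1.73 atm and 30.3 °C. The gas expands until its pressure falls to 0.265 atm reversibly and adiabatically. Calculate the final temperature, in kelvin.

T₂ ≈ 143 K

Adiabatic: T₂/T₁ = (P₂/P₁)^((γ−1)/γ).
T₁ = 30.3 °C = 303.4 K.
T₂ = 303.4 × (0.265/1.73)^(2/5) = 143.3 K.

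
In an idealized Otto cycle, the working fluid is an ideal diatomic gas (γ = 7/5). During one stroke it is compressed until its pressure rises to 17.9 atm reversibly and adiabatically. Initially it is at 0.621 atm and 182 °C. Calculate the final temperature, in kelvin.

T₂ ≈ 1190 K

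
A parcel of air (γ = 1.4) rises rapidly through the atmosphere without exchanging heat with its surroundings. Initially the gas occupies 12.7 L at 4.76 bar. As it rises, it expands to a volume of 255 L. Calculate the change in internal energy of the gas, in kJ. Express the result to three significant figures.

P₂ = P₁(V₁/V₂)^γ = 4.76×(12.7/255)^(1.4) = 0.07141 bar.
For a reversible adiabat, W_by_gas = (P₁V₁ − P₂V₂)/(γ−1).
W_by = (476000×0.0127 − 7141×0.255) / (0.4) = 10560 J.
Q = 0 ⇒ ΔU = −W_by = -10560 J.

ΔU ≈ -10.6 kJ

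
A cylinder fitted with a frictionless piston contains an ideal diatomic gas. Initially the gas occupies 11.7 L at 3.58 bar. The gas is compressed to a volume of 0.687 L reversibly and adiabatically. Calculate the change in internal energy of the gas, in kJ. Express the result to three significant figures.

ΔU ≈ 22.1 kJ

γ = 7/5 for a diatomic ideal gas.
P₂ = P₁(V₁/V₂)^γ = 3.58×(11.7/0.687)^(7/5) = 189.5 bar.
For a reversible adiabat, W_by_gas = (P₁V₁ − P₂V₂)/(γ−1).
W_by = (358000×0.0117 − 1.895×10^7×0.000687) / (2/5) = -22070 J.
Q = 0 ⇒ ΔU = −W_by = 22070 J.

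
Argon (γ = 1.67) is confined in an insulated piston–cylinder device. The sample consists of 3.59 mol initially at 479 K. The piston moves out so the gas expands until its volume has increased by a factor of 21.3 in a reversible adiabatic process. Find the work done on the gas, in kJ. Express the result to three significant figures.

Adiabatic: T₁V₁^(γ−1) = T₂V₂^(γ−1) ⇒ T₂ = T₁ (V₁/V₂)^(γ−1).
T₂ = 479 × (1/21.3)^(0.67) = 61.71 K.
Q = 0, so ΔU = W_on_gas = nCᵥΔT with Cᵥ = R/(γ−1) = 12.41 J/(mol·K).
ΔU = 3.59 × 12.41 × (61.71 − 479) = -18590 J.

W ≈ -18.6 kJ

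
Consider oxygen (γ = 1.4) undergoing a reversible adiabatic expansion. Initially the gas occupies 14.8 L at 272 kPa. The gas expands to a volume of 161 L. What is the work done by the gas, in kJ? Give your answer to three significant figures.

P₂ = P₁(V₁/V₂)^γ = 272×(14.8/161)^(1.4) = 9.625 kPa.
For a reversible adiabat, W_by_gas = (P₁V₁ − P₂V₂)/(γ−1).
W_by = (272000×0.0148 − 9625×0.161) / (0.4) = 6190 J.

W ≈ 6.19 kJ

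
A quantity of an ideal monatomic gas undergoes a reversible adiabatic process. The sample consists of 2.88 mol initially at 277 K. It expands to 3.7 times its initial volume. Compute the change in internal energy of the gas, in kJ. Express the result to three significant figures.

ΔU ≈ -5.79 kJ

For a reversible adiabat TV^(γ−1) is constant, so T₂ = T₁ (V₁/V₂)^(γ−1).
γ = 5/3 for a monatomic ideal gas, so γ−1 = 2/3.
T₂ = 277 × (1/3.7)^(2/3) = 115.8 K.
Q = 0, so ΔU = W_on_gas = nCᵥΔT with Cᵥ = R/(γ−1) = 12.47 J/(mol·K).
ΔU = 2.88 × 12.47 × (115.8 − 277) = -5790 J.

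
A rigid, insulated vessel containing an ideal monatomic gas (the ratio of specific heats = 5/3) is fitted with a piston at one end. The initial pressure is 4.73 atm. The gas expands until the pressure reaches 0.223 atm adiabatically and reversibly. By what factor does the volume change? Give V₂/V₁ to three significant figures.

From PV^γ = const, V₂/V₁ = (P₁/P₂)^(1/γ).
V₂/V₁ = (4.73/0.223)^(3/5) = 6.251.

V₂/V₁ ≈ 6.25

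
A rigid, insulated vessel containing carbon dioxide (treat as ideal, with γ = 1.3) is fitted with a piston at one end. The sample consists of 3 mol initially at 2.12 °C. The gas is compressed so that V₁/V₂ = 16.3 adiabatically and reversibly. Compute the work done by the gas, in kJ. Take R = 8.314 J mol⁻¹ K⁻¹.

Adiabatic: T₁V₁^(γ−1) = T₂V₂^(γ−1) ⇒ T₂ = T₁ (V₁/V₂)^(γ−1).
T₁ = 2.12 °C = 275.3 K.
T₂ = 275.3 × 16.3^(0.3) = 635.9 K.
Q = 0, so ΔU = W_on_gas = nCᵥΔT with Cᵥ = R/(γ−1) = 27.71 J/(mol·K).
ΔU = 3 × 27.71 × (635.9 − 275.3) = 29990 J.
Work done by the gas = −ΔU = -29990 J.

W ≈ -30.0 kJ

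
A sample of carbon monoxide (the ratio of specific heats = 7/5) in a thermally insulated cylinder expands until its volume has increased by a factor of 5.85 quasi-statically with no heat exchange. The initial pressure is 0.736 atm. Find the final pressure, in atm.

Since PV^γ is constant along a reversible adiabat, P₂ = P₁ (V₁/V₂)^γ.
P₂ = 0.736 × (1/5.85)^(7/5) = 0.06207 atm.

P₂ ≈ 0.0621 atm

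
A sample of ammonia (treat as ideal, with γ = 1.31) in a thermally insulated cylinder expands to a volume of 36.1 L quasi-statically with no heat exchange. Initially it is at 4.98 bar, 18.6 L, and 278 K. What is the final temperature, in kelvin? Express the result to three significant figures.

T₂ ≈ 226 K

Adiabatic: T₁V₁^(γ−1) = T₂V₂^(γ−1) ⇒ T₂ = T₁ (V₁/V₂)^(γ−1).
T₂ = 278 × (18.6/36.1)^(0.31) = 226.3 K.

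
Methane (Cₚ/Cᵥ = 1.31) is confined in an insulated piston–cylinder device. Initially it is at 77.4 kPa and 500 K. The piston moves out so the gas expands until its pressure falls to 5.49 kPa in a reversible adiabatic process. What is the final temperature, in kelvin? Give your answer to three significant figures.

T₂ ≈ 267 K

Along an adiabat T P^((1−γ)/γ) is constant, so T₂ = T₁ (P₂/P₁)^((γ−1)/γ).
T₂ = 500 × (5.49/77.4)^(0.237) = 267.3 K.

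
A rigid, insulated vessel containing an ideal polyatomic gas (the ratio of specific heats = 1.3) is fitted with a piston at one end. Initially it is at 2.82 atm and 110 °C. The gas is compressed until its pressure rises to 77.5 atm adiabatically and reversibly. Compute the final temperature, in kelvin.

T₂ ≈ 823 K

Along an adiabat T P^((1−γ)/γ) is constant, so T₂ = T₁ (P₂/P₁)^((γ−1)/γ).
T₁ = 110 °C = 383.1 K.
T₂ = 383.1 × (77.5/2.82)^(0.231) = 823.1 K.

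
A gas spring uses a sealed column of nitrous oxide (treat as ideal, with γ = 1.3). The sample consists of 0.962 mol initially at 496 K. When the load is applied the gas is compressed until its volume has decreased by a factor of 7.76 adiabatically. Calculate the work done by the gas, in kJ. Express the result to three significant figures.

Adiabatic: T₁V₁^(γ−1) = T₂V₂^(γ−1) ⇒ T₂ = T₁ (V₁/V₂)^(γ−1).
T₂ = 496 × 7.76^(0.3) = 917.1 K.
Q = 0, so ΔU = W_on_gas = nCᵥΔT with Cᵥ = R/(γ−1) = 27.71 J/(mol·K).
ΔU = 0.962 × 27.71 × (917.1 − 496) = 11230 J.
Work done by the gas = −ΔU = -11230 J.

W ≈ -11.2 kJ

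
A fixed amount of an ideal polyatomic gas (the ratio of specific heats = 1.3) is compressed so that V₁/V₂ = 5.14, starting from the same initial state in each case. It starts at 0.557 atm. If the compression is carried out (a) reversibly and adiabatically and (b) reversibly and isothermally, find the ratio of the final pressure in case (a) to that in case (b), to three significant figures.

P_adiabatic / P_isothermal ≈ 1.63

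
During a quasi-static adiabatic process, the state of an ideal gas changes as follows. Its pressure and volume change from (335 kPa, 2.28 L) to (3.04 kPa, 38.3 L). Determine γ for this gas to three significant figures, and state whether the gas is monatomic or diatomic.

PV^γ = const ⇒ γ = ln(P₂/P₁) / ln(V₁/V₂).
γ = ln(3.04/335) / ln(2.28/38.3) = 1.667.
γ ≈ 1.67 is close to 5/3, so the gas is monatomic.

γ ≈ 1.67; monatomic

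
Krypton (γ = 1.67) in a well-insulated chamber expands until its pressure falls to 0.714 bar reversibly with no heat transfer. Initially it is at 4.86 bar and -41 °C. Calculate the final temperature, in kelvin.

Adiabatic: T₂/T₁ = (P₂/P₁)^((γ−1)/γ).
T₁ = -41 °C = 232.1 K.
T₂ = 232.1 × (0.714/4.86)^(0.401) = 107.5 K.

T₂ ≈ 108 K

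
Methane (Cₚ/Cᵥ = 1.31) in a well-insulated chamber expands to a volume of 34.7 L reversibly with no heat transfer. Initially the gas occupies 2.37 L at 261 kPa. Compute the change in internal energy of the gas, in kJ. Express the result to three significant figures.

ΔU ≈ -1.13 kJ

P₂ = P₁(V₁/V₂)^γ = 261×(2.37/34.7)^(1.31) = 7.758 kPa.
For a reversible adiabat, W_by_gas = (P₁V₁ − P₂V₂)/(γ−1).
W_by = (261000×0.00237 − 7758×0.0347) / (0.31) = 1127 J.
Q = 0 ⇒ ΔU = −W_by = -1127 J.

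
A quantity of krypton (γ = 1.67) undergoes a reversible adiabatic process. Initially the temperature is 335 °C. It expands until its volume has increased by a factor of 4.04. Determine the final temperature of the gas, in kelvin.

Adiabatic: T₁V₁^(γ−1) = T₂V₂^(γ−1) ⇒ T₂ = T₁ (V₁/V₂)^(γ−1).
T₁ = 335 °C = 608.1 K.
T₂ = 608.1 × (1/4.04)^(0.67) = 238.6 K.

T₂ ≈ 239 K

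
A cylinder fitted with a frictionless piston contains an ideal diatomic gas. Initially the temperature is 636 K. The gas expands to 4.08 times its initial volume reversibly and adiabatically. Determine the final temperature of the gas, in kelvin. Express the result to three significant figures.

Adiabatic: T₁V₁^(γ−1) = T₂V₂^(γ−1) ⇒ T₂ = T₁ (V₁/V₂)^(γ−1).
For a diatomic ideal gas γ = 7/5, so γ−1 = 2/5.
T₂ = 636 × (1/4.08)^(2/5) = 362.4 K.

T₂ ≈ 362 K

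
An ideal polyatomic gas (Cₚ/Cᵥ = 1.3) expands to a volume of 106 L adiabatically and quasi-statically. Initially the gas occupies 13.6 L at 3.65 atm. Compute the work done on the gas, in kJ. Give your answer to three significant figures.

P₂ = P₁(V₁/V₂)^γ = 3.65×(13.6/106)^(1.3) = 0.2529 atm.
For a reversible adiabat, W_by_gas = (P₁V₁ − P₂V₂)/(γ−1).
W_by = (369800×0.0136 − 25630×0.106) / (0.3) = 7711 J.
W_on_gas = −W_by = -7711 J.

W ≈ -7.71 kJ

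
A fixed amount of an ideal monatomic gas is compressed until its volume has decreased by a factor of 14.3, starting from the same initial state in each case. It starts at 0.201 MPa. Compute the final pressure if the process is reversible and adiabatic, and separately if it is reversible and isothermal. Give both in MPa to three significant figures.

adiabatic: 16.9 MPa; isothermal: 2.87 MPa

For a monatomic ideal gas γ = 5/3.
Isothermal: P₂ = P₁(V₁/V₂) = 0.201×14.3 = 2.874 MPa.
Adiabatic: P₂ = P₁(V₁/V₂)^γ = 0.201×14.3^(5/3) = 16.93 MPa.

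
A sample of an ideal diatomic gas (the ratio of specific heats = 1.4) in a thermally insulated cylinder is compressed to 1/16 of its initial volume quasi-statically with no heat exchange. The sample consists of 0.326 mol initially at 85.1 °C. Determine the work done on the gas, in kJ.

For a reversible adiabat TV^(γ−1) is constant, so T₂ = T₁ (V₁/V₂)^(γ−1).
T₁ = 85.1 °C = 358.2 K.
T₂ = 358.2 × 16^(0.4) = 1086 K.
Q = 0, so ΔU = W_on_gas = nCᵥΔT with Cᵥ = R/(γ−1) = 20.79 J/(mol·K).
ΔU = 0.326 × 20.79 × (1086 − 358.2) = 4931 J.

W ≈ 4.93 kJ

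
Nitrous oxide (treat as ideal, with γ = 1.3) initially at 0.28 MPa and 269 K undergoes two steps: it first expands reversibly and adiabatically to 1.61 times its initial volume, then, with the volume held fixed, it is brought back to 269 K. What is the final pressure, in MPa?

P₃ ≈ 0.174 MPa

Adiabatic step (PV^γ = const): P₂ = 0.28×(1/1.61)^(1.3) = 0.1508 MPa; T₂ = 269×(1/1.61)^(0.3) = 233.2 K.
Isochoric: P₃ = P₂(T₃/T₂) = 0.1508 × (269/233.2) = 0.1739 MPa.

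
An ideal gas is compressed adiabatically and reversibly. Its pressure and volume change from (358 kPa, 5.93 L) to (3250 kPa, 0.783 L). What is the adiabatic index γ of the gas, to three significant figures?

PV^γ = const ⇒ γ = ln(P₂/P₁) / ln(V₁/V₂).
γ = ln(3250/358) / ln(5.93/0.783) = 1.09.

γ ≈ 1.09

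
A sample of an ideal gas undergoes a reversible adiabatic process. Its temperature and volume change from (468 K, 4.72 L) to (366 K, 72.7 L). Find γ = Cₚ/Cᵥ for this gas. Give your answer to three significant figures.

TV^(γ−1) = const ⇒ γ − 1 = ln(T₂/T₁) / ln(V₁/V₂).
γ = 1 + ln(366/468) / ln(4.72/72.7) = 1.09.

γ ≈ 1.09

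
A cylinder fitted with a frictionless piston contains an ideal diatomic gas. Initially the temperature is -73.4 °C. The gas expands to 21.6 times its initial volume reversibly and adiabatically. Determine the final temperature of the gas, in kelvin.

T₂ ≈ 58.4 K

Adiabatic: T₁V₁^(γ−1) = T₂V₂^(γ−1) ⇒ T₂ = T₁ (V₁/V₂)^(γ−1).
For a diatomic ideal gas γ = 7/5, so γ−1 = 2/5.
T₁ = -73.4 °C = 199.7 K.
T₂ = 199.7 × (1/21.6)^(2/5) = 58.44 K.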